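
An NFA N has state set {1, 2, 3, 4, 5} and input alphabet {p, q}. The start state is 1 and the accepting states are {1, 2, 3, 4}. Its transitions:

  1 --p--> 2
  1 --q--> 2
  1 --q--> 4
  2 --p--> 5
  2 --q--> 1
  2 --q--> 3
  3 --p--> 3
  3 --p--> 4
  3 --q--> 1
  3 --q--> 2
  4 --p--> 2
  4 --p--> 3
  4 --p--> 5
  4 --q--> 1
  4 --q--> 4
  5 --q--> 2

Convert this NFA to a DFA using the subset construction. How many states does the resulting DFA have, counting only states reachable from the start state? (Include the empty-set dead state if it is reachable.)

14

Start state of the DFA: {1}.
{1} --p--> {2}  [new]
{1} --q--> {2, 4}  [new]
{2} --p--> {5}  [new]
{2} --q--> {1, 3}  [new]
{2, 4} --p--> {2, 3, 5}  [new]
{2, 4} --q--> {1, 3, 4}  [new]
{5} --p--> ∅  [new]
{5} --q--> {2}  [seen]
{1, 3} --p--> {2, 3, 4}  [new]
{1, 3} --q--> {1, 2, 4}  [new]
{2, 3, 5} --p--> {3, 4, 5}  [new]
{2, 3, 5} --q--> {1, 2, 3}  [new]
{1, 3, 4} --p--> {2, 3, 4, 5}  [new]
{1, 3, 4} --q--> {1, 2, 4}  [seen]
∅ --p--> ∅  [seen]
∅ --q--> ∅  [seen]
{2, 3, 4} --p--> {2, 3, 4, 5}  [seen]
{2, 3, 4} --q--> {1, 2, 3, 4}  [new]
{1, 2, 4} --p--> {2, 3, 5}  [seen]
{1, 2, 4} --q--> {1, 2, 3, 4}  [seen]
{3, 4, 5} --p--> {2, 3, 4, 5}  [seen]
{3, 4, 5} --q--> {1, 2, 4}  [seen]
{1, 2, 3} --p--> {2, 3, 4, 5}  [seen]
{1, 2, 3} --q--> {1, 2, 3, 4}  [seen]
{2, 3, 4, 5} --p--> {2, 3, 4, 5}  [seen]
{2, 3, 4, 5} --q--> {1, 2, 3, 4}  [seen]
{1, 2, 3, 4} --p--> {2, 3, 4, 5}  [seen]
{1, 2, 3, 4} --q--> {1, 2, 3, 4}  [seen]
Reachable DFA states: {1}, {2}, {2, 4}, {5}, {1, 3}, {2, 3, 5}, {1, 3, 4}, ∅, {2, 3, 4}, {1, 2, 4}, {3, 4, 5}, {1, 2, 3}, {2, 3, 4, 5}, {1, 2, 3, 4}.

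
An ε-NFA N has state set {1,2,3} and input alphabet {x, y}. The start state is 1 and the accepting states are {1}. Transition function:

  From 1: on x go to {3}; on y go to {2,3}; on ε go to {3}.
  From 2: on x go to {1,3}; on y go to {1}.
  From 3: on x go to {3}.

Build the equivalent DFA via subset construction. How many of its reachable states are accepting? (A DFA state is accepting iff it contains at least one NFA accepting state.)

1

Start state of the DFA: {1,3} (ε-closure of the NFA start).
{1,3} --x--> {3}  [new]
{1,3} --y--> {2,3}  [new]
{3} --x--> {3}  [seen]
{3} --y--> ∅  [new]
{2,3} --x--> {1,3}  [seen]
{2,3} --y--> {1,3}  [seen]
∅ --x--> ∅  [seen]
∅ --y--> ∅  [seen]
Reachable DFA states: {1,3}, {3}, {2,3}, ∅.
Accepting DFA states (contain an NFA accepting state): {1,3}.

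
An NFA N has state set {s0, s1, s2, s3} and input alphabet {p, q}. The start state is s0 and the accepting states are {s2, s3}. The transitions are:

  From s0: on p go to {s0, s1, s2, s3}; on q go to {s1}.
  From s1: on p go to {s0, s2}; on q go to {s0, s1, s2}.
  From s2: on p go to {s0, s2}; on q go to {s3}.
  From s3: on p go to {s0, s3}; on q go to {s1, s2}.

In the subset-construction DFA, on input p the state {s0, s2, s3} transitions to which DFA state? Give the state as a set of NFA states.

δ(s0,p) = {s0, s1, s2, s3}; δ(s2,p) = {s0, s2}; δ(s3,p) = {s0, s3}.
Union: {s0, s1, s2, s3}.

{s0, s1, s2, s3}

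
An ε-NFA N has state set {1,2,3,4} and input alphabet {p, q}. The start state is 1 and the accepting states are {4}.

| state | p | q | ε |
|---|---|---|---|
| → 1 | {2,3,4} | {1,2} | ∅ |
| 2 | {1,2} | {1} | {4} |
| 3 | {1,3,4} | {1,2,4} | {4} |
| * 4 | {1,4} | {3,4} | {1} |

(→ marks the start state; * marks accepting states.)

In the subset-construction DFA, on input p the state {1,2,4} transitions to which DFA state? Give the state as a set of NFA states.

{1,2,3,4}

δ(1,p) = {2,3,4}; δ(2,p) = {1,2}; δ(4,p) = {1,4}.
Union: {1,2,3,4}.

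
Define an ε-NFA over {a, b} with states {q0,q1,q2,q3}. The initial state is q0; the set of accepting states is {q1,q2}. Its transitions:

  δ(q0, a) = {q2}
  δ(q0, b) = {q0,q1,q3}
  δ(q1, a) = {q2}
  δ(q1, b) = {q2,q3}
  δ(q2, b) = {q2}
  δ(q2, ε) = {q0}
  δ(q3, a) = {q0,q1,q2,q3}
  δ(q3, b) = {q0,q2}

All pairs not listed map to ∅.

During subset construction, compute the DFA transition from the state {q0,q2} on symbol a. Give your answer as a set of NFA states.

{q0,q2}

δ(q0,a) = {q2}; δ(q2,a) = ∅.
Union: {q2}.
ε-closure gives {q0,q2}.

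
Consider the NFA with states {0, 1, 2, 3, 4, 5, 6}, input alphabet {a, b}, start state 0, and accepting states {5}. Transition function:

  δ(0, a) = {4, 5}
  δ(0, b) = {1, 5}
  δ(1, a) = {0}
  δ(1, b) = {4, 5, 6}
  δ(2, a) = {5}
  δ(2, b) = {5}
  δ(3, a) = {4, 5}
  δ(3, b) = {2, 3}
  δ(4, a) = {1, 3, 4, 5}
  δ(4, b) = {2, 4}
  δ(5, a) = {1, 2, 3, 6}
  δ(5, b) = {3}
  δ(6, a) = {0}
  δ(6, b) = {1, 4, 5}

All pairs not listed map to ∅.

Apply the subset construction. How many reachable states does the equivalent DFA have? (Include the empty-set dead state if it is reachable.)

13

Start state of the DFA: {0}.
{0} --a--> {4, 5}  [new]
{0} --b--> {1, 5}  [new]
{4, 5} --a--> {1, 2, 3, 4, 5, 6}  [new]
{4, 5} --b--> {2, 3, 4}  [new]
{1, 5} --a--> {0, 1, 2, 3, 6}  [new]
{1, 5} --b--> {3, 4, 5, 6}  [new]
{1, 2, 3, 4, 5, 6} --a--> {0, 1, 2, 3, 4, 5, 6}  [new]
{1, 2, 3, 4, 5, 6} --b--> {1, 2, 3, 4, 5, 6}  [seen]
{2, 3, 4} --a--> {1, 3, 4, 5}  [new]
{2, 3, 4} --b--> {2, 3, 4, 5}  [new]
{0, 1, 2, 3, 6} --a--> {0, 4, 5}  [new]
{0, 1, 2, 3, 6} --b--> {1, 2, 3, 4, 5, 6}  [seen]
{3, 4, 5, 6} --a--> {0, 1, 2, 3, 4, 5, 6}  [seen]
{3, 4, 5, 6} --b--> {1, 2, 3, 4, 5}  [new]
{0, 1, 2, 3, 4, 5, 6} --a--> {0, 1, 2, 3, 4, 5, 6}  [seen]
{0, 1, 2, 3, 4, 5, 6} --b--> {1, 2, 3, 4, 5, 6}  [seen]
{1, 3, 4, 5} --a--> {0, 1, 2, 3, 4, 5, 6}  [seen]
{1, 3, 4, 5} --b--> {2, 3, 4, 5, 6}  [new]
{2, 3, 4, 5} --a--> {1, 2, 3, 4, 5, 6}  [seen]
{2, 3, 4, 5} --b--> {2, 3, 4, 5}  [seen]
{0, 4, 5} --a--> {1, 2, 3, 4, 5, 6}  [seen]
{0, 4, 5} --b--> {1, 2, 3, 4, 5}  [seen]
{1, 2, 3, 4, 5} --a--> {0, 1, 2, 3, 4, 5, 6}  [seen]
{1, 2, 3, 4, 5} --b--> {2, 3, 4, 5, 6}  [seen]
{2, 3, 4, 5, 6} --a--> {0, 1, 2, 3, 4, 5, 6}  [seen]
{2, 3, 4, 5, 6} --b--> {1, 2, 3, 4, 5}  [seen]
Reachable DFA states: {0}, {4, 5}, {1, 5}, {1, 2, 3, 4, 5, 6}, {2, 3, 4}, {0, 1, 2, 3, 6}, {3, 4, 5, 6}, {0, 1, 2, 3, 4, 5, 6}, {1, 3, 4, 5}, {2, 3, 4, 5}, {0, 4, 5}, {1, 2, 3, 4, 5}, {2, 3, 4, 5, 6}.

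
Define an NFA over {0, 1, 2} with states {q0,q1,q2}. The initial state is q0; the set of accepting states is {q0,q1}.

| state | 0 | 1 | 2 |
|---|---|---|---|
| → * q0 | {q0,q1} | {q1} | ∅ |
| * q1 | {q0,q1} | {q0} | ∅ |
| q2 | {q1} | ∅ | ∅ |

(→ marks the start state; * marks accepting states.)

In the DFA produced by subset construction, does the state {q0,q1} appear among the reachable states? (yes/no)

Start state of the DFA: {q0}.
{q0} --0--> {q0,q1}  [new]
{q0} --1--> {q1}  [new]
{q0} --2--> ∅  [new]
{q0,q1} --0--> {q0,q1}  [seen]
{q0,q1} --1--> {q0,q1}  [seen]
{q0,q1} --2--> ∅  [seen]
{q1} --0--> {q0,q1}  [seen]
{q1} --1--> {q0}  [seen]
{q1} --2--> ∅  [seen]
∅ --0--> ∅  [seen]
∅ --1--> ∅  [seen]
∅ --2--> ∅  [seen]
Reachable DFA states: {q0}, {q0,q1}, {q1}, ∅.
{q0,q1} is among them.

yes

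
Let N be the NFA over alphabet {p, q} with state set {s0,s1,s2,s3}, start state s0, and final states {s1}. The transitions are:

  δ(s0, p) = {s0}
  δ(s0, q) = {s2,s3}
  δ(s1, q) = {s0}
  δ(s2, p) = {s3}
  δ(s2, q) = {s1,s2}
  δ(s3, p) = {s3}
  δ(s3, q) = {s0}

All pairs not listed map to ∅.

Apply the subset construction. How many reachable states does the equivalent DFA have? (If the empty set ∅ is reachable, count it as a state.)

Start state of the DFA: {s0}.
{s0} --p--> {s0}  [seen]
{s0} --q--> {s2,s3}  [new]
{s2,s3} --p--> {s3}  [new]
{s2,s3} --q--> {s0,s1,s2}  [new]
{s3} --p--> {s3}  [seen]
{s3} --q--> {s0}  [seen]
{s0,s1,s2} --p--> {s0,s3}  [new]
{s0,s1,s2} --q--> {s0,s1,s2,s3}  [new]
{s0,s3} --p--> {s0,s3}  [seen]
{s0,s3} --q--> {s0,s2,s3}  [new]
{s0,s1,s2,s3} --p--> {s0,s3}  [seen]
{s0,s1,s2,s3} --q--> {s0,s1,s2,s3}  [seen]
{s0,s2,s3} --p--> {s0,s3}  [seen]
{s0,s2,s3} --q--> {s0,s1,s2,s3}  [seen]
Reachable DFA states: {s0}, {s2,s3}, {s3}, {s0,s1,s2}, {s0,s3}, {s0,s1,s2,s3}, {s0,s2,s3}.

7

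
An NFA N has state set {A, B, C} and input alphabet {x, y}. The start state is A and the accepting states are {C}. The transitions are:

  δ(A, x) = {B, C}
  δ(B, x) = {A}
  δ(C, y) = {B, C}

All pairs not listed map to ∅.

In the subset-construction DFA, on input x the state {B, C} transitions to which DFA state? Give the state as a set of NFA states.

{A}

δ(B,x) = {A}; δ(C,x) = ∅.
Union: {A}.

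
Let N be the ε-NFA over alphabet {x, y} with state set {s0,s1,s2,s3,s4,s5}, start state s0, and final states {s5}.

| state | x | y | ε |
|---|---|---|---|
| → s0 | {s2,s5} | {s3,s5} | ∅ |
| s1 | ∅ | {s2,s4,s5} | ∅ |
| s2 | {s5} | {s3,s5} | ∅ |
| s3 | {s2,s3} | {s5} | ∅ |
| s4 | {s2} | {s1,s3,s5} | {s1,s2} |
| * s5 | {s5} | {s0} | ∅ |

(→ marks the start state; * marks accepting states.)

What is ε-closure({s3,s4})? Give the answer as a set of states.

Begin with {s3,s4}.
s4 →ε {s1,s2}; add s1, s2.
ε-closure = {s1,s2,s3,s4}.

{s1,s2,s3,s4}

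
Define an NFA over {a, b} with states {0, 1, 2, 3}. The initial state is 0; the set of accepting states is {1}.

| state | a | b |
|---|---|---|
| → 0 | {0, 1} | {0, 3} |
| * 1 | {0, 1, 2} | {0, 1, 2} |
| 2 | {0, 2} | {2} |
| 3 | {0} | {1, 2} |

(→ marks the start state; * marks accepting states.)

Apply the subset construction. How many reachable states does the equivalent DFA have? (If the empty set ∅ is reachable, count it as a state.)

5

Start state of the DFA: {0}.
{0} --a--> {0, 1}  [new]
{0} --b--> {0, 3}  [new]
{0, 1} --a--> {0, 1, 2}  [new]
{0, 1} --b--> {0, 1, 2, 3}  [new]
{0, 3} --a--> {0, 1}  [seen]
{0, 3} --b--> {0, 1, 2, 3}  [seen]
{0, 1, 2} --a--> {0, 1, 2}  [seen]
{0, 1, 2} --b--> {0, 1, 2, 3}  [seen]
{0, 1, 2, 3} --a--> {0, 1, 2}  [seen]
{0, 1, 2, 3} --b--> {0, 1, 2, 3}  [seen]
Reachable DFA states: {0}, {0, 1}, {0, 3}, {0, 1, 2}, {0, 1, 2, 3}.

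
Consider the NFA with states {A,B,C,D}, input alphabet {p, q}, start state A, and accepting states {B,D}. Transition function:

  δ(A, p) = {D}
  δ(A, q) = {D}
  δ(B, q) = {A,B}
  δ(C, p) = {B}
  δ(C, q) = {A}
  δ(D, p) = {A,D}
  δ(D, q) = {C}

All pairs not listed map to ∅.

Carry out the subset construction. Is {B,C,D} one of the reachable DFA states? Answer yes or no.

no

Start state of the DFA: {A}.
{A} --p--> {D}  [new]
{A} --q--> {D}  [seen]
{D} --p--> {A,D}  [new]
{D} --q--> {C}  [new]
{A,D} --p--> {A,D}  [seen]
{A,D} --q--> {C,D}  [new]
{C} --p--> {B}  [new]
{C} --q--> {A}  [seen]
{C,D} --p--> {A,B,D}  [new]
{C,D} --q--> {A,C}  [new]
{B} --p--> ∅  [new]
{B} --q--> {A,B}  [new]
{A,B,D} --p--> {A,D}  [seen]
{A,B,D} --q--> {A,B,C,D}  [new]
{A,C} --p--> {B,D}  [new]
{A,C} --q--> {A,D}  [seen]
∅ --p--> ∅  [seen]
∅ --q--> ∅  [seen]
{A,B} --p--> {D}  [seen]
{A,B} --q--> {A,B,D}  [seen]
{A,B,C,D} --p--> {A,B,D}  [seen]
{A,B,C,D} --q--> {A,B,C,D}  [seen]
{B,D} --p--> {A,D}  [seen]
{B,D} --q--> {A,B,C}  [new]
{A,B,C} --p--> {B,D}  [seen]
{A,B,C} --q--> {A,B,D}  [seen]
Reachable DFA states: {A}, {D}, {A,D}, {C}, {C,D}, {B}, {A,B,D}, {A,C}, ∅, {A,B}, {A,B,C,D}, {B,D}, {A,B,C}.
{B,C,D} is not among them.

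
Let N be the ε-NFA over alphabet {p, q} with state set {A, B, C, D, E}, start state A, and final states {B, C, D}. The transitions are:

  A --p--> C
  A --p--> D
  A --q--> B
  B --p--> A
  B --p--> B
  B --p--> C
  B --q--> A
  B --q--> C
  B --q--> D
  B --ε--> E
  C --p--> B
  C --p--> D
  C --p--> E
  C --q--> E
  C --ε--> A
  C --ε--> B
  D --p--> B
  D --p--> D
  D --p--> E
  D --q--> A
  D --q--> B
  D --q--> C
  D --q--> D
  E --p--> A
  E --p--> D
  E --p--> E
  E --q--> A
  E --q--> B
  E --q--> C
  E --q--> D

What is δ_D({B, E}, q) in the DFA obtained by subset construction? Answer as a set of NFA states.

δ(B,q) = {A, C, D}; δ(E,q) = {A, B, C, D}.
Union: {A, B, C, D}.
ε-closure gives {A, B, C, D, E}.

{A, B, C, D, E}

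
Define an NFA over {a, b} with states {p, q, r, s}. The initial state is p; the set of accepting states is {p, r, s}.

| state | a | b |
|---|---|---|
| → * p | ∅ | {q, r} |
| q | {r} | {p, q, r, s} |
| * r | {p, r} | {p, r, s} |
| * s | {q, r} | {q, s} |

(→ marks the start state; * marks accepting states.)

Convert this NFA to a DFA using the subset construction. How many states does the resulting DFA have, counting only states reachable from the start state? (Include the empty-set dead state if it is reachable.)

Start state of the DFA: {p}.
{p} --a--> ∅  [new]
{p} --b--> {q, r}  [new]
∅ --a--> ∅  [seen]
∅ --b--> ∅  [seen]
{q, r} --a--> {p, r}  [new]
{q, r} --b--> {p, q, r, s}  [new]
{p, r} --a--> {p, r}  [seen]
{p, r} --b--> {p, q, r, s}  [seen]
{p, q, r, s} --a--> {p, q, r}  [new]
{p, q, r, s} --b--> {p, q, r, s}  [seen]
{p, q, r} --a--> {p, r}  [seen]
{p, q, r} --b--> {p, q, r, s}  [seen]
Reachable DFA states: {p}, ∅, {q, r}, {p, r}, {p, q, r, s}, {p, q, r}.

6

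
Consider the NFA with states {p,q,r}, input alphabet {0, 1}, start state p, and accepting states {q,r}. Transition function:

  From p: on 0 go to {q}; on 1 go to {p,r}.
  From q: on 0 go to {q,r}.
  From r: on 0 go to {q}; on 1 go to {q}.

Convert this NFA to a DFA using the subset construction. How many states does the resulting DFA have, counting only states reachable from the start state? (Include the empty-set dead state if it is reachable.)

Start state of the DFA: {p}.
{p} --0--> {q}  [new]
{p} --1--> {p,r}  [new]
{q} --0--> {q,r}  [new]
{q} --1--> ∅  [new]
{p,r} --0--> {q}  [seen]
{p,r} --1--> {p,q,r}  [new]
{q,r} --0--> {q,r}  [seen]
{q,r} --1--> {q}  [seen]
∅ --0--> ∅  [seen]
∅ --1--> ∅  [seen]
{p,q,r} --0--> {q,r}  [seen]
{p,q,r} --1--> {p,q,r}  [seen]
Reachable DFA states: {p}, {q}, {p,r}, {q,r}, ∅, {p,q,r}.

6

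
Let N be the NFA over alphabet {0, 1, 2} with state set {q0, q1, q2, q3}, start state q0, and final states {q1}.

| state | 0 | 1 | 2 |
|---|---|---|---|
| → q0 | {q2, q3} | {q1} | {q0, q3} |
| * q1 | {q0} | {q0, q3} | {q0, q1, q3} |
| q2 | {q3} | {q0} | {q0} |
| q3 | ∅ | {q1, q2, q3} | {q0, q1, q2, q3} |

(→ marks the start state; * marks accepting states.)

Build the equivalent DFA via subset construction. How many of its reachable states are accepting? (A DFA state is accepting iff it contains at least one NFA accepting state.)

Start state of the DFA: {q0}.
{q0} --0--> {q2, q3}  [new]
{q0} --1--> {q1}  [new]
{q0} --2--> {q0, q3}  [new]
{q2, q3} --0--> {q3}  [new]
{q2, q3} --1--> {q0, q1, q2, q3}  [new]
{q2, q3} --2--> {q0, q1, q2, q3}  [seen]
{q1} --0--> {q0}  [seen]
{q1} --1--> {q0, q3}  [seen]
{q1} --2--> {q0, q1, q3}  [new]
{q0, q3} --0--> {q2, q3}  [seen]
{q0, q3} --1--> {q1, q2, q3}  [new]
{q0, q3} --2--> {q0, q1, q2, q3}  [seen]
{q3} --0--> ∅  [new]
{q3} --1--> {q1, q2, q3}  [seen]
{q3} --2--> {q0, q1, q2, q3}  [seen]
{q0, q1, q2, q3} --0--> {q0, q2, q3}  [new]
{q0, q1, q2, q3} --1--> {q0, q1, q2, q3}  [seen]
{q0, q1, q2, q3} --2--> {q0, q1, q2, q3}  [seen]
{q0, q1, q3} --0--> {q0, q2, q3}  [seen]
{q0, q1, q3} --1--> {q0, q1, q2, q3}  [seen]
{q0, q1, q3} --2--> {q0, q1, q2, q3}  [seen]
{q1, q2, q3} --0--> {q0, q3}  [seen]
{q1, q2, q3} --1--> {q0, q1, q2, q3}  [seen]
{q1, q2, q3} --2--> {q0, q1, q2, q3}  [seen]
∅ --0--> ∅  [seen]
∅ --1--> ∅  [seen]
∅ --2--> ∅  [seen]
{q0, q2, q3} --0--> {q2, q3}  [seen]
{q0, q2, q3} --1--> {q0, q1, q2, q3}  [seen]
{q0, q2, q3} --2--> {q0, q1, q2, q3}  [seen]
Reachable DFA states: {q0}, {q2, q3}, {q1}, {q0, q3}, {q3}, {q0, q1, q2, q3}, {q0, q1, q3}, {q1, q2, q3}, ∅, {q0, q2, q3}.
Accepting DFA states (contain an NFA accepting state): {q1}, {q0, q1, q2, q3}, {q0, q1, q3}, {q1, q2, q3}.

4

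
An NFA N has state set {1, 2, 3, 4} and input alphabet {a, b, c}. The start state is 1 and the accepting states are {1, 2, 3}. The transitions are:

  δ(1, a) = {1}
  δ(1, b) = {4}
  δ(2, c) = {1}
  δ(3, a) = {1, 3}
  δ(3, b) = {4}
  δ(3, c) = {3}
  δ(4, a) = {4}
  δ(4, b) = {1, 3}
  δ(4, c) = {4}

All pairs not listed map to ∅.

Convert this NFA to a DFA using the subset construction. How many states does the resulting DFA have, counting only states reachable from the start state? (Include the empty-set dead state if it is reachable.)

5

Start state of the DFA: {1}.
{1} --a--> {1}  [seen]
{1} --b--> {4}  [new]
{1} --c--> ∅  [new]
{4} --a--> {4}  [seen]
{4} --b--> {1, 3}  [new]
{4} --c--> {4}  [seen]
∅ --a--> ∅  [seen]
∅ --b--> ∅  [seen]
∅ --c--> ∅  [seen]
{1, 3} --a--> {1, 3}  [seen]
{1, 3} --b--> {4}  [seen]
{1, 3} --c--> {3}  [new]
{3} --a--> {1, 3}  [seen]
{3} --b--> {4}  [seen]
{3} --c--> {3}  [seen]
Reachable DFA states: {1}, {4}, ∅, {1, 3}, {3}.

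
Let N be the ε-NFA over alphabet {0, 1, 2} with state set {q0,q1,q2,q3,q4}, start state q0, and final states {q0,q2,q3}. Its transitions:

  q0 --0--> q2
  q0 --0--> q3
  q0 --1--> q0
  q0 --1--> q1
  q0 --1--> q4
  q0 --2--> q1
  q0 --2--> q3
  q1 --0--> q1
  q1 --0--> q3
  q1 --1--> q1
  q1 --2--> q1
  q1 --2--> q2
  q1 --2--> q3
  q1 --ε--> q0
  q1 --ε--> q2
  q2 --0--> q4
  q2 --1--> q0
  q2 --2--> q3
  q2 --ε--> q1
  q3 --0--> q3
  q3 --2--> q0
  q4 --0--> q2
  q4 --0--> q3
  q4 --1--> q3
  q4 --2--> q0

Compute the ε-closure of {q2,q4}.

Begin with {q2,q4}.
q2 →ε {q1}; add q1.
q1 →ε {q0,q2}; add q0.
ε-closure = {q0,q1,q2,q4}.

{q0,q1,q2,q4}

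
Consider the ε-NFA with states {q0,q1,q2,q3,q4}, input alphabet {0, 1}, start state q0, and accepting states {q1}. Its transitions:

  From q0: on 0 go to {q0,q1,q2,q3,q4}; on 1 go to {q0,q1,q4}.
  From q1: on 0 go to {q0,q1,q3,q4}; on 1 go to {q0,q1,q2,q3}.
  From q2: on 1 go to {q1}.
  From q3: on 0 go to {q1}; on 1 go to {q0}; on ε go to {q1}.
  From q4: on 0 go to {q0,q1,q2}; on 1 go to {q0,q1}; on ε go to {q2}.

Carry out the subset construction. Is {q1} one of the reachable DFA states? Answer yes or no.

no

Start state of the DFA: {q0} (ε-closure of the NFA start).
{q0} --0--> {q0,q1,q2,q3,q4}  [new]
{q0} --1--> {q0,q1,q2,q4}  [new]
{q0,q1,q2,q3,q4} --0--> {q0,q1,q2,q3,q4}  [seen]
{q0,q1,q2,q3,q4} --1--> {q0,q1,q2,q3,q4}  [seen]
{q0,q1,q2,q4} --0--> {q0,q1,q2,q3,q4}  [seen]
{q0,q1,q2,q4} --1--> {q0,q1,q2,q3,q4}  [seen]
Reachable DFA states: {q0}, {q0,q1,q2,q3,q4}, {q0,q1,q2,q4}.
{q1} is not among them.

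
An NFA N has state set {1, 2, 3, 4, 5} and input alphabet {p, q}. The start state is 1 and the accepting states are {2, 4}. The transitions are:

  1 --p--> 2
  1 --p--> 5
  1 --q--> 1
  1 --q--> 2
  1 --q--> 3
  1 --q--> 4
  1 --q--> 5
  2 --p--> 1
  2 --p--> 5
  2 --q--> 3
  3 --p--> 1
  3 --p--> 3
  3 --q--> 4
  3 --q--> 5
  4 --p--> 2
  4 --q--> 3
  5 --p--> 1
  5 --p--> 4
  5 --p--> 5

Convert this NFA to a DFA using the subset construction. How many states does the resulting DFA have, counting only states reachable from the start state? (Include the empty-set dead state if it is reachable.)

Start state of the DFA: {1}.
{1} --p--> {2, 5}  [new]
{1} --q--> {1, 2, 3, 4, 5}  [new]
{2, 5} --p--> {1, 4, 5}  [new]
{2, 5} --q--> {3}  [new]
{1, 2, 3, 4, 5} --p--> {1, 2, 3, 4, 5}  [seen]
{1, 2, 3, 4, 5} --q--> {1, 2, 3, 4, 5}  [seen]
{1, 4, 5} --p--> {1, 2, 4, 5}  [new]
{1, 4, 5} --q--> {1, 2, 3, 4, 5}  [seen]
{3} --p--> {1, 3}  [new]
{3} --q--> {4, 5}  [new]
{1, 2, 4, 5} --p--> {1, 2, 4, 5}  [seen]
{1, 2, 4, 5} --q--> {1, 2, 3, 4, 5}  [seen]
{1, 3} --p--> {1, 2, 3, 5}  [new]
{1, 3} --q--> {1, 2, 3, 4, 5}  [seen]
{4, 5} --p--> {1, 2, 4, 5}  [seen]
{4, 5} --q--> {3}  [seen]
{1, 2, 3, 5} --p--> {1, 2, 3, 4, 5}  [seen]
{1, 2, 3, 5} --q--> {1, 2, 3, 4, 5}  [seen]
Reachable DFA states: {1}, {2, 5}, {1, 2, 3, 4, 5}, {1, 4, 5}, {3}, {1, 2, 4, 5}, {1, 3}, {4, 5}, {1, 2, 3, 5}.

9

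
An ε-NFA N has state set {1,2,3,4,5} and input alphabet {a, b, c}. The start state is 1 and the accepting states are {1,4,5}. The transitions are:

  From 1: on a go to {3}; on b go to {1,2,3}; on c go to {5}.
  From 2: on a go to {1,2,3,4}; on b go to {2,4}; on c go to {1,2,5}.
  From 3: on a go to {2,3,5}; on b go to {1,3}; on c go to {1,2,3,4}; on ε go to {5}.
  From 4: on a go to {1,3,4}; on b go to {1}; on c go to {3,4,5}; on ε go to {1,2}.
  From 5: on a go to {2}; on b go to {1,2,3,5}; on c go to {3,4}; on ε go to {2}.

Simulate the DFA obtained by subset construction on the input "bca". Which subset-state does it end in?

Start: {1}.
δ(1,b) = {1,2,3}.
Union: {1,2,3}.
ε-closure gives {1,2,3,5}.
After b: {1,2,3,5}.
δ(1,c) = {5}; δ(2,c) = {1,2,5}; δ(3,c) = {1,2,3,4}; δ(5,c) = {3,4}.
Union: {1,2,3,4,5}.
After c: {1,2,3,4,5}.
δ(1,a) = {3}; δ(2,a) = {1,2,3,4}; δ(3,a) = {2,3,5}; δ(4,a) = {1,3,4}; δ(5,a) = {2}.
Union: {1,2,3,4,5}.
After a: {1,2,3,4,5}.

{1,2,3,4,5}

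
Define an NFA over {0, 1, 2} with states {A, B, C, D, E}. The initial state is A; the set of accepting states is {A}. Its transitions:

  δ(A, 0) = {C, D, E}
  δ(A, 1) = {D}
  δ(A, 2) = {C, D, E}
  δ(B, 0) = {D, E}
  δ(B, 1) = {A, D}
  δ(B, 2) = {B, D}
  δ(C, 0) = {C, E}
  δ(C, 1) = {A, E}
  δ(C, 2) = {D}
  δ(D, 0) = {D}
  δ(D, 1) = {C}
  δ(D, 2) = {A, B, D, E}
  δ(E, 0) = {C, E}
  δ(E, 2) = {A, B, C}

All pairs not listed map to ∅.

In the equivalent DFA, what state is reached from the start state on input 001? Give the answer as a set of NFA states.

Start: {A}.
δ(A,0) = {C, D, E}.
Union: {C, D, E}.
After 0: {C, D, E}.
δ(C,0) = {C, E}; δ(D,0) = {D}; δ(E,0) = {C, E}.
Union: {C, D, E}.
After 0: {C, D, E}.
δ(C,1) = {A, E}; δ(D,1) = {C}; δ(E,1) = ∅.
Union: {A, C, E}.
After 1: {A, C, E}.

{A, C, E}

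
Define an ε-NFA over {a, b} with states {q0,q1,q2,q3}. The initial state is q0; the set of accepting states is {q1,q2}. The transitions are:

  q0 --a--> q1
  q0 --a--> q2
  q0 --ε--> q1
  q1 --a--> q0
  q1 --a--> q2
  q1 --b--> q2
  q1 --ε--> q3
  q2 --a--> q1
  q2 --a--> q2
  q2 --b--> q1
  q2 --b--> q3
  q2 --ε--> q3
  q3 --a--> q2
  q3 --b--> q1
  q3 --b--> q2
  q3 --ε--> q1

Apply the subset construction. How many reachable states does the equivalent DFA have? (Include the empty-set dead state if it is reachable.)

3

Start state of the DFA: {q0,q1,q3} (ε-closure of the NFA start).
{q0,q1,q3} --a--> {q0,q1,q2,q3}  [new]
{q0,q1,q3} --b--> {q1,q2,q3}  [new]
{q0,q1,q2,q3} --a--> {q0,q1,q2,q3}  [seen]
{q0,q1,q2,q3} --b--> {q1,q2,q3}  [seen]
{q1,q2,q3} --a--> {q0,q1,q2,q3}  [seen]
{q1,q2,q3} --b--> {q1,q2,q3}  [seen]
Reachable DFA states: {q0,q1,q3}, {q0,q1,q2,q3}, {q1,q2,q3}.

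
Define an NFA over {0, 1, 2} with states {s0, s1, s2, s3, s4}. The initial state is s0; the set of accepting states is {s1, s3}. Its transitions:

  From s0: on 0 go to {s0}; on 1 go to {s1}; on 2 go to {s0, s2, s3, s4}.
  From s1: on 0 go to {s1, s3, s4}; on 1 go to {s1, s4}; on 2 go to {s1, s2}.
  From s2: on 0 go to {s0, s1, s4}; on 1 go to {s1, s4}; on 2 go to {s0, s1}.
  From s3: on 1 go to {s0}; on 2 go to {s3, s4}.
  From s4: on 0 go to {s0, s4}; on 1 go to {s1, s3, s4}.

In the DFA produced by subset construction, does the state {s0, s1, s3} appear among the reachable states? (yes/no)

no

Start state of the DFA: {s0}.
{s0} --0--> {s0}  [seen]
{s0} --1--> {s1}  [new]
{s0} --2--> {s0, s2, s3, s4}  [new]
{s1} --0--> {s1, s3, s4}  [new]
{s1} --1--> {s1, s4}  [new]
{s1} --2--> {s1, s2}  [new]
{s0, s2, s3, s4} --0--> {s0, s1, s4}  [new]
{s0, s2, s3, s4} --1--> {s0, s1, s3, s4}  [new]
{s0, s2, s3, s4} --2--> {s0, s1, s2, s3, s4}  [new]
{s1, s3, s4} --0--> {s0, s1, s3, s4}  [seen]
{s1, s3, s4} --1--> {s0, s1, s3, s4}  [seen]
{s1, s3, s4} --2--> {s1, s2, s3, s4}  [new]
{s1, s4} --0--> {s0, s1, s3, s4}  [seen]
{s1, s4} --1--> {s1, s3, s4}  [seen]
{s1, s4} --2--> {s1, s2}  [seen]
{s1, s2} --0--> {s0, s1, s3, s4}  [seen]
{s1, s2} --1--> {s1, s4}  [seen]
{s1, s2} --2--> {s0, s1, s2}  [new]
{s0, s1, s4} --0--> {s0, s1, s3, s4}  [seen]
{s0, s1, s4} --1--> {s1, s3, s4}  [seen]
{s0, s1, s4} --2--> {s0, s1, s2, s3, s4}  [seen]
{s0, s1, s3, s4} --0--> {s0, s1, s3, s4}  [seen]
{s0, s1, s3, s4} --1--> {s0, s1, s3, s4}  [seen]
{s0, s1, s3, s4} --2--> {s0, s1, s2, s3, s4}  [seen]
{s0, s1, s2, s3, s4} --0--> {s0, s1, s3, s4}  [seen]
{s0, s1, s2, s3, s4} --1--> {s0, s1, s3, s4}  [seen]
{s0, s1, s2, s3, s4} --2--> {s0, s1, s2, s3, s4}  [seen]
{s1, s2, s3, s4} --0--> {s0, s1, s3, s4}  [seen]
{s1, s2, s3, s4} --1--> {s0, s1, s3, s4}  [seen]
{s1, s2, s3, s4} --2--> {s0, s1, s2, s3, s4}  [seen]
{s0, s1, s2} --0--> {s0, s1, s3, s4}  [seen]
{s0, s1, s2} --1--> {s1, s4}  [seen]
{s0, s1, s2} --2--> {s0, s1, s2, s3, s4}  [seen]
Reachable DFA states: {s0}, {s1}, {s0, s2, s3, s4}, {s1, s3, s4}, {s1, s4}, {s1, s2}, {s0, s1, s4}, {s0, s1, s3, s4}, {s0, s1, s2, s3, s4}, {s1, s2, s3, s4}, {s0, s1, s2}.
{s0, s1, s3} is not among them.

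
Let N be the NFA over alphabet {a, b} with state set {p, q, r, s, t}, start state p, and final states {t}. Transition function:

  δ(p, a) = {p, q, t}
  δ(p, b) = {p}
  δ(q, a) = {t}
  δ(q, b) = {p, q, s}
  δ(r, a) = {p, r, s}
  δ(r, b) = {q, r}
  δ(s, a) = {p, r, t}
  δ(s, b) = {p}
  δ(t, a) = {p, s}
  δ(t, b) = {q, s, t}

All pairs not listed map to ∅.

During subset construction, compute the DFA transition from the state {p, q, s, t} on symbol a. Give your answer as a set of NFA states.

{p, q, r, s, t}

δ(p,a) = {p, q, t}; δ(q,a) = {t}; δ(s,a) = {p, r, t}; δ(t,a) = {p, s}.
Union: {p, q, r, s, t}.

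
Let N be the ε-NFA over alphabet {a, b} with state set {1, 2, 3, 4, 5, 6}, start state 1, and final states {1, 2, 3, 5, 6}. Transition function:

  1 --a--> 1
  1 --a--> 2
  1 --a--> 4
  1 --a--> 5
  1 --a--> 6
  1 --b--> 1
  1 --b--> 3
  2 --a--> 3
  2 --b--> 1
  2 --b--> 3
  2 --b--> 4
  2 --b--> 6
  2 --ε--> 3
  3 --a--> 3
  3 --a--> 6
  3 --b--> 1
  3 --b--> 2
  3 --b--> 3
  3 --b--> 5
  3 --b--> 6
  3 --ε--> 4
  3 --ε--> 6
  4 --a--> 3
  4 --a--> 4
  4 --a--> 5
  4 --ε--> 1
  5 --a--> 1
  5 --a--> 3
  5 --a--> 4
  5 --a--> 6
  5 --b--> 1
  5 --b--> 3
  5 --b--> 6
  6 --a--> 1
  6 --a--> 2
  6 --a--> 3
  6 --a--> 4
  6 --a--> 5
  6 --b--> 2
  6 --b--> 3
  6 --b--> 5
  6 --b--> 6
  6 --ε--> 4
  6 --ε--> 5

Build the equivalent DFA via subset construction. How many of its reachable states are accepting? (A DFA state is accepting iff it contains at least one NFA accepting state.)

3

Start state of the DFA: {1} (ε-closure of the NFA start).
{1} --a--> {1, 2, 3, 4, 5, 6}  [new]
{1} --b--> {1, 3, 4, 5, 6}  [new]
{1, 2, 3, 4, 5, 6} --a--> {1, 2, 3, 4, 5, 6}  [seen]
{1, 2, 3, 4, 5, 6} --b--> {1, 2, 3, 4, 5, 6}  [seen]
{1, 3, 4, 5, 6} --a--> {1, 2, 3, 4, 5, 6}  [seen]
{1, 3, 4, 5, 6} --b--> {1, 2, 3, 4, 5, 6}  [seen]
Reachable DFA states: {1}, {1, 2, 3, 4, 5, 6}, {1, 3, 4, 5, 6}.
Accepting DFA states (contain an NFA accepting state): {1}, {1, 2, 3, 4, 5, 6}, {1, 3, 4, 5, 6}.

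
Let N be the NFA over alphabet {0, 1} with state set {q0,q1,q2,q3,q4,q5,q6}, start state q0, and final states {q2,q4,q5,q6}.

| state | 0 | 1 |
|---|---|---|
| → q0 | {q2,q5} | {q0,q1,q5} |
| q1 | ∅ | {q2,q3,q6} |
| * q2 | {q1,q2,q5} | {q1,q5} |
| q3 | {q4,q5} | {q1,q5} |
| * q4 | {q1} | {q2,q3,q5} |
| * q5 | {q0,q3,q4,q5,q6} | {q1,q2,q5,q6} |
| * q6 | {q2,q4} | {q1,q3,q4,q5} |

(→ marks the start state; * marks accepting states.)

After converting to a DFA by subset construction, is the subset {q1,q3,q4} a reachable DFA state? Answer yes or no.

no

Start state of the DFA: {q0}.
{q0} --0--> {q2,q5}  [new]
{q0} --1--> {q0,q1,q5}  [new]
{q2,q5} --0--> {q0,q1,q2,q3,q4,q5,q6}  [new]
{q2,q5} --1--> {q1,q2,q5,q6}  [new]
{q0,q1,q5} --0--> {q0,q2,q3,q4,q5,q6}  [new]
{q0,q1,q5} --1--> {q0,q1,q2,q3,q5,q6}  [new]
{q0,q1,q2,q3,q4,q5,q6} --0--> {q0,q1,q2,q3,q4,q5,q6}  [seen]
{q0,q1,q2,q3,q4,q5,q6} --1--> {q0,q1,q2,q3,q4,q5,q6}  [seen]
{q1,q2,q5,q6} --0--> {q0,q1,q2,q3,q4,q5,q6}  [seen]
{q1,q2,q5,q6} --1--> {q1,q2,q3,q4,q5,q6}  [new]
{q0,q2,q3,q4,q5,q6} --0--> {q0,q1,q2,q3,q4,q5,q6}  [seen]
{q0,q2,q3,q4,q5,q6} --1--> {q0,q1,q2,q3,q4,q5,q6}  [seen]
{q0,q1,q2,q3,q5,q6} --0--> {q0,q1,q2,q3,q4,q5,q6}  [seen]
{q0,q1,q2,q3,q5,q6} --1--> {q0,q1,q2,q3,q4,q5,q6}  [seen]
{q1,q2,q3,q4,q5,q6} --0--> {q0,q1,q2,q3,q4,q5,q6}  [seen]
{q1,q2,q3,q4,q5,q6} --1--> {q1,q2,q3,q4,q5,q6}  [seen]
Reachable DFA states: {q0}, {q2,q5}, {q0,q1,q5}, {q0,q1,q2,q3,q4,q5,q6}, {q1,q2,q5,q6}, {q0,q2,q3,q4,q5,q6}, {q0,q1,q2,q3,q5,q6}, {q1,q2,q3,q4,q5,q6}.
{q1,q3,q4} is not among them.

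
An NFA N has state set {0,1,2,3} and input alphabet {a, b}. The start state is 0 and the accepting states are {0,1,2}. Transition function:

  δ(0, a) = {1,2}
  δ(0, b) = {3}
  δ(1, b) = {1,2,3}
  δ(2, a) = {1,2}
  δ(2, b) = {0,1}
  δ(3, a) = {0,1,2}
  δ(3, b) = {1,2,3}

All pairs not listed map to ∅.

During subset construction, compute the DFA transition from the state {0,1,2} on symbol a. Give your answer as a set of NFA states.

{1,2}

δ(0,a) = {1,2}; δ(1,a) = ∅; δ(2,a) = {1,2}.
Union: {1,2}.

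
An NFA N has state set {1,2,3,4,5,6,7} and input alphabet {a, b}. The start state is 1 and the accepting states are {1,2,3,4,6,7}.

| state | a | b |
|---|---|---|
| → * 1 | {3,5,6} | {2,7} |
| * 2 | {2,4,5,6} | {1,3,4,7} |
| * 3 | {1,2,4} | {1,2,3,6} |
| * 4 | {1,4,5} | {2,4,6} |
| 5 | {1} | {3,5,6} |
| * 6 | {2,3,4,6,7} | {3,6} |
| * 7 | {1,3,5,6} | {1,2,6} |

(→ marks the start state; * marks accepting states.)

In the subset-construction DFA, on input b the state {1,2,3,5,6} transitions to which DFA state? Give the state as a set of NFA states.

{1,2,3,4,5,6,7}

δ(1,b) = {2,7}; δ(2,b) = {1,3,4,7}; δ(3,b) = {1,2,3,6}; δ(5,b) = {3,5,6}; δ(6,b) = {3,6}.
Union: {1,2,3,4,5,6,7}.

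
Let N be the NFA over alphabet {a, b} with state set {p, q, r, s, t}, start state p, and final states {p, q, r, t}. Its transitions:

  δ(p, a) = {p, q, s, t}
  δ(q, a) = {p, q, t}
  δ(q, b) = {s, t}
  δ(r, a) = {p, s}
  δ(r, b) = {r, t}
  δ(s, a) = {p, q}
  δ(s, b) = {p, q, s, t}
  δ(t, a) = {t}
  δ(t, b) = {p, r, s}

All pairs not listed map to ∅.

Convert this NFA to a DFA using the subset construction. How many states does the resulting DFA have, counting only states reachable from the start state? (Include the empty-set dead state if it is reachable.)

4

Start state of the DFA: {p}.
{p} --a--> {p, q, s, t}  [new]
{p} --b--> ∅  [new]
{p, q, s, t} --a--> {p, q, s, t}  [seen]
{p, q, s, t} --b--> {p, q, r, s, t}  [new]
∅ --a--> ∅  [seen]
∅ --b--> ∅  [seen]
{p, q, r, s, t} --a--> {p, q, s, t}  [seen]
{p, q, r, s, t} --b--> {p, q, r, s, t}  [seen]
Reachable DFA states: {p}, {p, q, s, t}, ∅, {p, q, r, s, t}.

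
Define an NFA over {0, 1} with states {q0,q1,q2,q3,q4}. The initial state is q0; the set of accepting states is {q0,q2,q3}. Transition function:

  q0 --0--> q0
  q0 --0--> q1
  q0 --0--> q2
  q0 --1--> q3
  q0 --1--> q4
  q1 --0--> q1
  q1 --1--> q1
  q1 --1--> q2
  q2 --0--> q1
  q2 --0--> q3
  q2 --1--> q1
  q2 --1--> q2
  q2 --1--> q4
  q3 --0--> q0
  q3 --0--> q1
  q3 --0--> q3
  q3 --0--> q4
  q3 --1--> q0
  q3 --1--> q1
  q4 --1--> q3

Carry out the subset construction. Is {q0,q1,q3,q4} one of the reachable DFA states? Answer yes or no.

Start state of the DFA: {q0}.
{q0} --0--> {q0,q1,q2}  [new]
{q0} --1--> {q3,q4}  [new]
{q0,q1,q2} --0--> {q0,q1,q2,q3}  [new]
{q0,q1,q2} --1--> {q1,q2,q3,q4}  [new]
{q3,q4} --0--> {q0,q1,q3,q4}  [new]
{q3,q4} --1--> {q0,q1,q3}  [new]
{q0,q1,q2,q3} --0--> {q0,q1,q2,q3,q4}  [new]
{q0,q1,q2,q3} --1--> {q0,q1,q2,q3,q4}  [seen]
{q1,q2,q3,q4} --0--> {q0,q1,q3,q4}  [seen]
{q1,q2,q3,q4} --1--> {q0,q1,q2,q3,q4}  [seen]
{q0,q1,q3,q4} --0--> {q0,q1,q2,q3,q4}  [seen]
{q0,q1,q3,q4} --1--> {q0,q1,q2,q3,q4}  [seen]
{q0,q1,q3} --0--> {q0,q1,q2,q3,q4}  [seen]
{q0,q1,q3} --1--> {q0,q1,q2,q3,q4}  [seen]
{q0,q1,q2,q3,q4} --0--> {q0,q1,q2,q3,q4}  [seen]
{q0,q1,q2,q3,q4} --1--> {q0,q1,q2,q3,q4}  [seen]
Reachable DFA states: {q0}, {q0,q1,q2}, {q3,q4}, {q0,q1,q2,q3}, {q1,q2,q3,q4}, {q0,q1,q3,q4}, {q0,q1,q3}, {q0,q1,q2,q3,q4}.
{q0,q1,q3,q4} is among them.

yes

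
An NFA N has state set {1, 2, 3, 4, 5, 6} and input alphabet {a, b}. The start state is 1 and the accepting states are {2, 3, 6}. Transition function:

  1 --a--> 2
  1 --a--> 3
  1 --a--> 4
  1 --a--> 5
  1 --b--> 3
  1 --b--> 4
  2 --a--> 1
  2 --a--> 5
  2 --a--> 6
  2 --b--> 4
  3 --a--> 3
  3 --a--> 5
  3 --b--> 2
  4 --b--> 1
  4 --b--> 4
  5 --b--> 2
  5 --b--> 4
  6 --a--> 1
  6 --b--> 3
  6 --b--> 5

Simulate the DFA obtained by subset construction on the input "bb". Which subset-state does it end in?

{1, 2, 4}

Start: {1}.
δ(1,b) = {3, 4}.
Union: {3, 4}.
After b: {3, 4}.
δ(3,b) = {2}; δ(4,b) = {1, 4}.
Union: {1, 2, 4}.
After b: {1, 2, 4}.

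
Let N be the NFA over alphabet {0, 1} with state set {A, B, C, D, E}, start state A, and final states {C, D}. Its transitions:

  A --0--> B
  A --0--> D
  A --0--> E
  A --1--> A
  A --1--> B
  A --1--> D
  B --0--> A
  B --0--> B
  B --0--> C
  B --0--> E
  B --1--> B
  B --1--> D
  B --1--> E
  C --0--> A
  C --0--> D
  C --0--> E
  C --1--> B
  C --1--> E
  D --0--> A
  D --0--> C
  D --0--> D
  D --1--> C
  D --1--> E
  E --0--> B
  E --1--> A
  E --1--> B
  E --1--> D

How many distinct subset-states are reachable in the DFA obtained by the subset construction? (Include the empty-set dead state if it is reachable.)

4

Start state of the DFA: {A}.
{A} --0--> {B, D, E}  [new]
{A} --1--> {A, B, D}  [new]
{B, D, E} --0--> {A, B, C, D, E}  [new]
{B, D, E} --1--> {A, B, C, D, E}  [seen]
{A, B, D} --0--> {A, B, C, D, E}  [seen]
{A, B, D} --1--> {A, B, C, D, E}  [seen]
{A, B, C, D, E} --0--> {A, B, C, D, E}  [seen]
{A, B, C, D, E} --1--> {A, B, C, D, E}  [seen]
Reachable DFA states: {A}, {B, D, E}, {A, B, D}, {A, B, C, D, E}.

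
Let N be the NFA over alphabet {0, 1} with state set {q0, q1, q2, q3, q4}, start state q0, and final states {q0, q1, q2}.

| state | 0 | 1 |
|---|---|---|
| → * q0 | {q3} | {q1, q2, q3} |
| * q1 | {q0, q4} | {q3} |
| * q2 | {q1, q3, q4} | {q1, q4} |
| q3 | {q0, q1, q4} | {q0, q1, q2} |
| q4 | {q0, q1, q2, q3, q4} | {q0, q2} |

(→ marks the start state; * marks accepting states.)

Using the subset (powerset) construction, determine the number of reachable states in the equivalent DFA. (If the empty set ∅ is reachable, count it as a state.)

Start state of the DFA: {q0}.
{q0} --0--> {q3}  [new]
{q0} --1--> {q1, q2, q3}  [new]
{q3} --0--> {q0, q1, q4}  [new]
{q3} --1--> {q0, q1, q2}  [new]
{q1, q2, q3} --0--> {q0, q1, q3, q4}  [new]
{q1, q2, q3} --1--> {q0, q1, q2, q3, q4}  [new]
{q0, q1, q4} --0--> {q0, q1, q2, q3, q4}  [seen]
{q0, q1, q4} --1--> {q0, q1, q2, q3}  [new]
{q0, q1, q2} --0--> {q0, q1, q3, q4}  [seen]
{q0, q1, q2} --1--> {q1, q2, q3, q4}  [new]
{q0, q1, q3, q4} --0--> {q0, q1, q2, q3, q4}  [seen]
{q0, q1, q3, q4} --1--> {q0, q1, q2, q3}  [seen]
{q0, q1, q2, q3, q4} --0--> {q0, q1, q2, q3, q4}  [seen]
{q0, q1, q2, q3, q4} --1--> {q0, q1, q2, q3, q4}  [seen]
{q0, q1, q2, q3} --0--> {q0, q1, q3, q4}  [seen]
{q0, q1, q2, q3} --1--> {q0, q1, q2, q3, q4}  [seen]
{q1, q2, q3, q4} --0--> {q0, q1, q2, q3, q4}  [seen]
{q1, q2, q3, q4} --1--> {q0, q1, q2, q3, q4}  [seen]
Reachable DFA states: {q0}, {q3}, {q1, q2, q3}, {q0, q1, q4}, {q0, q1, q2}, {q0, q1, q3, q4}, {q0, q1, q2, q3, q4}, {q0, q1, q2, q3}, {q1, q2, q3, q4}.

9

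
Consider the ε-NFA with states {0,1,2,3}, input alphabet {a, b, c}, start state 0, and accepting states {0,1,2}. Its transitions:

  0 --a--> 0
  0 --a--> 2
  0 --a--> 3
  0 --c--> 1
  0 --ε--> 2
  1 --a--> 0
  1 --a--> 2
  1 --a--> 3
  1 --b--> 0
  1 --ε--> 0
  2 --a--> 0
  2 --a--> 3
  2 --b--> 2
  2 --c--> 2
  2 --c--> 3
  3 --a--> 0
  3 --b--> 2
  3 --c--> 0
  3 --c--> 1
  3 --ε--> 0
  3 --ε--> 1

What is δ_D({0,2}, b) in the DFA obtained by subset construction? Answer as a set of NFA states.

δ(0,b) = ∅; δ(2,b) = {2}.
Union: {2}.

{2}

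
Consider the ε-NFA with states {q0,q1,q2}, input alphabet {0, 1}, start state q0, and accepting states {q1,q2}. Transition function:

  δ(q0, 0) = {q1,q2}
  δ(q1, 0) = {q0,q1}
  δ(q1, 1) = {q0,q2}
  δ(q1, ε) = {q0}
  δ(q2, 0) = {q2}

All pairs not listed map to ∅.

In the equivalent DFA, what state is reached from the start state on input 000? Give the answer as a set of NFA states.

{q0,q1,q2}

Start: {q0}.
δ(q0,0) = {q1,q2}.
Union: {q1,q2}.
ε-closure gives {q0,q1,q2}.
After 0: {q0,q1,q2}.
δ(q0,0) = {q1,q2}; δ(q1,0) = {q0,q1}; δ(q2,0) = {q2}.
Union: {q0,q1,q2}.
After 0: {q0,q1,q2}.
δ(q0,0) = {q1,q2}; δ(q1,0) = {q0,q1}; δ(q2,0) = {q2}.
Union: {q0,q1,q2}.
After 0: {q0,q1,q2}.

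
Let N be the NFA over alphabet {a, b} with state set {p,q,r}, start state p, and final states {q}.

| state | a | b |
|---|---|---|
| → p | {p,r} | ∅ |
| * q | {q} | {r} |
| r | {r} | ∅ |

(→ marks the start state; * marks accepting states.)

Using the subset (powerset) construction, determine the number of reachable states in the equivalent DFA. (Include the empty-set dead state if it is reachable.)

3

Start state of the DFA: {p}.
{p} --a--> {p,r}  [new]
{p} --b--> ∅  [new]
{p,r} --a--> {p,r}  [seen]
{p,r} --b--> ∅  [seen]
∅ --a--> ∅  [seen]
∅ --b--> ∅  [seen]
Reachable DFA states: {p}, {p,r}, ∅.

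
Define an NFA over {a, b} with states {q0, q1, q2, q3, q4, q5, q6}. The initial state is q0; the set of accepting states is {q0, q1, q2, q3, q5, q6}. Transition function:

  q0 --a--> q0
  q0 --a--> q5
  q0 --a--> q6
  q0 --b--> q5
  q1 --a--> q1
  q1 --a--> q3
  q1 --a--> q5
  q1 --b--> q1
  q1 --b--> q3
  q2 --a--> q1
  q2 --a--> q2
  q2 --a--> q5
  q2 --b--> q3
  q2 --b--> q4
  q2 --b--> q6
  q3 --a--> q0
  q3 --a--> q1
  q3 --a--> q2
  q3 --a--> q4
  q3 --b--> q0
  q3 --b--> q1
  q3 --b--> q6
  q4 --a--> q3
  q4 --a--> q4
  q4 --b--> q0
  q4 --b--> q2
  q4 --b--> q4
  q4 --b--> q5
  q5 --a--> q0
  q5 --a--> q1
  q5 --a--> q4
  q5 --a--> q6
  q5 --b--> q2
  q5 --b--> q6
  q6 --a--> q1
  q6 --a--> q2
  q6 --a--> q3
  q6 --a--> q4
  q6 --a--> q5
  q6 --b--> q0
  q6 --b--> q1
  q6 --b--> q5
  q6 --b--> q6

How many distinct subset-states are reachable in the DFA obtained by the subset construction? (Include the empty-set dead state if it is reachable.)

Start state of the DFA: {q0}.
{q0} --a--> {q0, q5, q6}  [new]
{q0} --b--> {q5}  [new]
{q0, q5, q6} --a--> {q0, q1, q2, q3, q4, q5, q6}  [new]
{q0, q5, q6} --b--> {q0, q1, q2, q5, q6}  [new]
{q5} --a--> {q0, q1, q4, q6}  [new]
{q5} --b--> {q2, q6}  [new]
{q0, q1, q2, q3, q4, q5, q6} --a--> {q0, q1, q2, q3, q4, q5, q6}  [seen]
{q0, q1, q2, q3, q4, q5, q6} --b--> {q0, q1, q2, q3, q4, q5, q6}  [seen]
{q0, q1, q2, q5, q6} --a--> {q0, q1, q2, q3, q4, q5, q6}  [seen]
{q0, q1, q2, q5, q6} --b--> {q0, q1, q2, q3, q4, q5, q6}  [seen]
{q0, q1, q4, q6} --a--> {q0, q1, q2, q3, q4, q5, q6}  [seen]
{q0, q1, q4, q6} --b--> {q0, q1, q2, q3, q4, q5, q6}  [seen]
{q2, q6} --a--> {q1, q2, q3, q4, q5}  [new]
{q2, q6} --b--> {q0, q1, q3, q4, q5, q6}  [new]
{q1, q2, q3, q4, q5} --a--> {q0, q1, q2, q3, q4, q5, q6}  [seen]
{q1, q2, q3, q4, q5} --b--> {q0, q1, q2, q3, q4, q5, q6}  [seen]
{q0, q1, q3, q4, q5, q6} --a--> {q0, q1, q2, q3, q4, q5, q6}  [seen]
{q0, q1, q3, q4, q5, q6} --b--> {q0, q1, q2, q3, q4, q5, q6}  [seen]
Reachable DFA states: {q0}, {q0, q5, q6}, {q5}, {q0, q1, q2, q3, q4, q5, q6}, {q0, q1, q2, q5, q6}, {q0, q1, q4, q6}, {q2, q6}, {q1, q2, q3, q4, q5}, {q0, q1, q3, q4, q5, q6}.

9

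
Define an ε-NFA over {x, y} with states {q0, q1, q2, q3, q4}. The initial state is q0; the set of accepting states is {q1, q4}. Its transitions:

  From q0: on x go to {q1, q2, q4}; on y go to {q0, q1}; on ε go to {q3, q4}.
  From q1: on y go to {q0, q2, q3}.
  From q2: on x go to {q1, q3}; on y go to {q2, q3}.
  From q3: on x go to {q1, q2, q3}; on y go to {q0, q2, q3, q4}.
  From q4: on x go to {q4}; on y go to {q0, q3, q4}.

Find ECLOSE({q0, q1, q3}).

{q0, q1, q3, q4}

Begin with {q0, q1, q3}.
q0 →ε {q3, q4}; add q4.
ε-closure = {q0, q1, q3, q4}.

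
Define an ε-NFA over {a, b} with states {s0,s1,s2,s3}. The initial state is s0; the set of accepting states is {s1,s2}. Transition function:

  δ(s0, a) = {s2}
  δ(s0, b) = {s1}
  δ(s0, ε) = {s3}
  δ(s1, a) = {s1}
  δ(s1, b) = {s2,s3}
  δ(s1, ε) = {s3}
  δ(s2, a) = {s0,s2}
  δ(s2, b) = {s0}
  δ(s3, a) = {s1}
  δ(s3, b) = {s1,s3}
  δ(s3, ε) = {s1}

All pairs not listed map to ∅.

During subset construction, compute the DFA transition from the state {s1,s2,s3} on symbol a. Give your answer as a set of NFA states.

δ(s1,a) = {s1}; δ(s2,a) = {s0,s2}; δ(s3,a) = {s1}.
Union: {s0,s1,s2}.
ε-closure gives {s0,s1,s2,s3}.

{s0,s1,s2,s3}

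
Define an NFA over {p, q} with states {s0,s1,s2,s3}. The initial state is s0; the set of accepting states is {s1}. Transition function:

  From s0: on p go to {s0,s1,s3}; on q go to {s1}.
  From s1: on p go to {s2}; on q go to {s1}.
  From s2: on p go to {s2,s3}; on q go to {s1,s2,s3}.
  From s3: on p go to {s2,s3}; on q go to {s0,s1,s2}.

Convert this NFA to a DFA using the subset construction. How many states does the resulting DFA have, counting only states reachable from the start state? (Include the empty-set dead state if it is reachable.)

Start state of the DFA: {s0}.
{s0} --p--> {s0,s1,s3}  [new]
{s0} --q--> {s1}  [new]
{s0,s1,s3} --p--> {s0,s1,s2,s3}  [new]
{s0,s1,s3} --q--> {s0,s1,s2}  [new]
{s1} --p--> {s2}  [new]
{s1} --q--> {s1}  [seen]
{s0,s1,s2,s3} --p--> {s0,s1,s2,s3}  [seen]
{s0,s1,s2,s3} --q--> {s0,s1,s2,s3}  [seen]
{s0,s1,s2} --p--> {s0,s1,s2,s3}  [seen]
{s0,s1,s2} --q--> {s1,s2,s3}  [new]
{s2} --p--> {s2,s3}  [new]
{s2} --q--> {s1,s2,s3}  [seen]
{s1,s2,s3} --p--> {s2,s3}  [seen]
{s1,s2,s3} --q--> {s0,s1,s2,s3}  [seen]
{s2,s3} --p--> {s2,s3}  [seen]
{s2,s3} --q--> {s0,s1,s2,s3}  [seen]
Reachable DFA states: {s0}, {s0,s1,s3}, {s1}, {s0,s1,s2,s3}, {s0,s1,s2}, {s2}, {s1,s2,s3}, {s2,s3}.

8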